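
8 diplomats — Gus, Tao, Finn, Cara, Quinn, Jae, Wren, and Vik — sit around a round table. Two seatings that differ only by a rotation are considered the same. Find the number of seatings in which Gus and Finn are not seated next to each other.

3600

Without the restriction there are (7)! = 5040 seatings.
Those with Gus next to Finn: fuse the pair into one unit and seat 7 units around a circle — 2·(6)! = 1440.
Subtracting, 5040 − 1440 = 3600.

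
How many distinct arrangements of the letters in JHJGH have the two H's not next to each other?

There are 5!/(2!·2!) = 30 arrangements of JHJGH in total.
If the two H's are adjacent, glue them into one block, leaving 4 items to arrange: (4)!/(2!) = 12 ways.
Hence 30 − 12 = 18.

18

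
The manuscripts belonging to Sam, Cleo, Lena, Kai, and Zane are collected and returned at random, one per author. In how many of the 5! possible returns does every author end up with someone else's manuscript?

44

Count assignments avoiding every fixed point. For any j of the 5 authors fixed to their own manuscript, the other 5−j can be arranged in (5−j)! ways.
By inclusion–exclusion this is Σ_{j=0}^{5} (−1)^j C(5,j)·(5−j)!.
Computing: 120 − 120 + 60 − 20 + 5 − 1 = 44.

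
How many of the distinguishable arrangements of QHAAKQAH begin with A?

630

With the first slot taken by A, it remains to arrange the other 7 letters (QHAKQAH).
Those 7 letters have A appearing twice, H appearing twice, and Q appearing twice, giving (7)!/(2!·2!·2!) = 630.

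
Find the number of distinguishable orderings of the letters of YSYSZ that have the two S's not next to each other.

There are 5!/(2!·2!) = 30 arrangements of YSYSZ in total.
If the two S's are adjacent, glue them into one block, leaving 4 items to arrange: (4)!/(2!) = 12 ways.
Hence 30 − 12 = 18.

18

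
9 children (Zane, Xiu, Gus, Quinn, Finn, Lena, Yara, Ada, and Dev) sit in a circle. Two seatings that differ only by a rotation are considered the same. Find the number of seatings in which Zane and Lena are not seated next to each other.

30240

Without the restriction there are (8)! = 40320 seatings.
Seatings with Zane beside Lena: treat them as a block with 2 internal orders, giving 2 × (7)! = 10080.
Subtracting, 40320 − 10080 = 30240.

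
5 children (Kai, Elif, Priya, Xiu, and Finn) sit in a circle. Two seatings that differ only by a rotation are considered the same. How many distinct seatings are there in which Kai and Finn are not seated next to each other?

Without the restriction there are (4)! = 24 seatings.
Seatings with Kai beside Finn: treat them as a block with 2 internal orders, giving 2 × (3)! = 12.
Subtracting, 24 − 12 = 12.

12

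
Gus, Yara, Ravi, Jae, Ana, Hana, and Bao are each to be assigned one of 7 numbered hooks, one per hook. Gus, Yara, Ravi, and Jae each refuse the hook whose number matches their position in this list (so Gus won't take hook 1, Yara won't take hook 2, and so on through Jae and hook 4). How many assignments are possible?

Let Aᵢ (for 1 ≤ i ≤ 4) be the placements that put person i in their forbidden hook. Any j of these fix j positions, leaving (7−j)! ways to fill the rest, and there are C(4,j) ways to pick which j.
By inclusion–exclusion, the number of valid placements is Σ_{j=0}^{4} (−1)^j C(4,j)·(7−j)!.
Computing: 5040 − 2880 + 720 − 96 + 6 = 2790.

2790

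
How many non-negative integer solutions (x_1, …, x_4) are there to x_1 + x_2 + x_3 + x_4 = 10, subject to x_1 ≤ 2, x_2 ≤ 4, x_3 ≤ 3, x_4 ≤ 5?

30

Ignoring the caps, the number of non-negative solutions to x_1+…+x_4 = 10 is C(13,3) = 286.
Subtract solutions that violate a single cap (substitute x_i' = x_i − (cap_i+1)): x_1 ≥ 3 gives C(10,3) = 120; x_2 ≥ 5 gives C(8,3) = 56; x_3 ≥ 4 gives C(9,3) = 84; x_4 ≥ 6 gives C(7,3) = 35. Together 295.
Add back pairs where two caps are both exceeded: 10 + 20 + 4 + 4 + 0 + 1 = 39.
By inclusion–exclusion the count is 286 − 295 + 39 = 30.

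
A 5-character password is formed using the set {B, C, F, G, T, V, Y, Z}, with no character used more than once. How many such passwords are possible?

This is a permutation of 5 out of 8: P(8,5) = 8!/3!.
That product is 8 × 7 × 6 × 5 × 4 = 6720.

6720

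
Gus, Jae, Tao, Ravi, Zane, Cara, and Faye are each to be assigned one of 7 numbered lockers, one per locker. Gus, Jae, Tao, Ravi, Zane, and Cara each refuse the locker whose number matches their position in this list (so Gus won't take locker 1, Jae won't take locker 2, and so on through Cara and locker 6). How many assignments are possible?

Let Aᵢ (for 1 ≤ i ≤ 6) be the placements that put person i in their forbidden locker. Any j of these fix j positions, leaving (7−j)! ways to fill the rest, and there are C(6,j) ways to pick which j.
By inclusion–exclusion, the number of valid placements is Σ_{j=0}^{6} (−1)^j C(6,j)·(7−j)!.
Computing: 5040 − 4320 + 1800 − 480 + 90 − 12 + 1 = 2119.

2119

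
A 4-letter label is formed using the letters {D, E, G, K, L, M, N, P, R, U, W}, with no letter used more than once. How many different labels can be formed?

7920

Choose and order 4 of the 11 symbols: the first letter has 11 options, the next 10, then 9, 8.
That product is 11 × 10 × 9 × 8 = 7920.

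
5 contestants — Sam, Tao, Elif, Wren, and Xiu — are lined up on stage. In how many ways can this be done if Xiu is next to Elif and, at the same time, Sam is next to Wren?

24

Treat {Xiu,Elif} as one block (2 orders) and {Sam,Wren} as another (2 orders).
That leaves 3 units to arrange: 2 × 2 × 3! = 4 × 6 = 24.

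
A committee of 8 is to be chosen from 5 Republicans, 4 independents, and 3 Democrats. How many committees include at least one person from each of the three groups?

Total 8-person selections from all 12: C(12,8) = 495.
Selections missing a whole group: no Republicans → C(7,8) = 0; no independents → C(8,8) = 1; no Democrats → C(9,8) = 9.
Add back selections omitting two groups (i.e. drawn from a single group): C(5,8) + C(4,8) + C(3,8) = 0.
By inclusion–exclusion: 495 − 10 + 0 = 485.

485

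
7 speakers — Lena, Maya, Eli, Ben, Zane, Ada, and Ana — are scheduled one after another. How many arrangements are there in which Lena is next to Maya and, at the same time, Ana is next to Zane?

Treat {Lena,Maya} as one block (2 orders) and {Ana,Zane} as another (2 orders).
That leaves 5 units to arrange: 2 × 2 × 5! = 4 × 120 = 480.

480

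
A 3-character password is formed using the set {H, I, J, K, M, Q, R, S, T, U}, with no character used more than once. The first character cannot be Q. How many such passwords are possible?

The first character has 10−1 = 9 choices (anything except Q).
The remaining 2 characters are filled from the other 9 symbols without repetition: 9 × 8 = 72.
Total: 9 × 72 = 648.

648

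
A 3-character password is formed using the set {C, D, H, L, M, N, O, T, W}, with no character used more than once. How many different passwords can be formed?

With no repetition, fill the 3 characters in order: 9 choices, then 8, down to 7.
9 × 8 × 7 = 504.

504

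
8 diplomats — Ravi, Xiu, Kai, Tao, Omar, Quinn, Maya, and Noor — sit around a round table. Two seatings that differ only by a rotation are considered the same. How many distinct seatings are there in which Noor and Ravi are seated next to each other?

Treat {Noor, Ravi} as one unit (2 internal orders) and seat the resulting 7 units around the table: (6)! circular arrangements.
So 2 × (6)! = 2 × 720 = 1440.

1440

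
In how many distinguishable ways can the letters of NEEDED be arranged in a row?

Letter multiplicities in NEEDED: D×2, E×3, N×1.
Dividing 6! = 720 by 3!·2! = 12 for the repeated letters gives 60.

60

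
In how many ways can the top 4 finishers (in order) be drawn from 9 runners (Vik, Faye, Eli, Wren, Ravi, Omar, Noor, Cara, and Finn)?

There are 9 choices for 1st place, 8 for 2nd, and so on down to 6 for position 4.
That gives 9 × 8 × 7 × 6 = 3024.

3024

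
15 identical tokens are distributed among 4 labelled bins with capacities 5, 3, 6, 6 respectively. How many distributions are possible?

52

By stars and bars, unrestricted non-negative solutions to x_1+…+x_4 = 15 number C(15+3,3) = 816.
Subtract solutions that violate a single cap (substitute x_i' = x_i − (cap_i+1)): x_1 ≥ 6 gives C(12,3) = 220; x_2 ≥ 4 gives C(14,3) = 364; x_3 ≥ 7 gives C(11,3) = 165; x_4 ≥ 7 gives C(11,3) = 165. Together 914.
Add back pairs where two caps are both exceeded: 56 + 10 + 10 + 35 + 35 + 4 = 150.
By inclusion–exclusion the count is 816 − 914 + 150 = 52.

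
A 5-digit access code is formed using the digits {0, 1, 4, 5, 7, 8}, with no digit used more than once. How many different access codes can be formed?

720

With no repetition, fill the 5 digits in order: 6 choices, then 5, down to 2.
That product is 6 × 5 × 4 × 3 × 2 = 720.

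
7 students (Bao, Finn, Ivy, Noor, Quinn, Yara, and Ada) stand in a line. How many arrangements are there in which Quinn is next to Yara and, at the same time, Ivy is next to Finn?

480

Treat {Quinn,Yara} as one block (2 orders) and {Ivy,Finn} as another (2 orders).
That leaves 5 units to arrange: 2 × 2 × 5! = 4 × 120 = 480.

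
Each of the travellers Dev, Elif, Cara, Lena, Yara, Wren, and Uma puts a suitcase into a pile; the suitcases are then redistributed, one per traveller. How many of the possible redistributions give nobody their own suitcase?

1854

This is the derangement count D_7: permutations of 7 items with no fixed point.
By inclusion–exclusion this is Σ_{j=0}^{7} (−1)^j C(7,j)·(7−j)!.
Computing: 5040 − 5040 + 2520 − 840 + 210 − 42 + 7 − 1 = 1854.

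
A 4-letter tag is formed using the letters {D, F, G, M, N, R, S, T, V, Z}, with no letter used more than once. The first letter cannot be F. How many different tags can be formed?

The first letter has 10−1 = 9 choices (anything except F).
The remaining 3 letters are filled from the other 9 symbols without repetition: 9 × 8 × 7 = 504.
Total: 9 × 504 = 4536.

4536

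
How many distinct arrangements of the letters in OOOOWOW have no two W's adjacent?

There are 7!/(5!·2!) = 21 arrangements of OOOOWOW in total.
Arrangements with the W's together: treat WW as one letter, giving (6)!/(5!) = 6.
Subtracting, 21 − 6 = 15 arrangements keep the W's apart.

15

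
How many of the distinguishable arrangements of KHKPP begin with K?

Fix K in the first position and arrange the remaining 4 letters.
Those 4 letters have P appearing twice, giving (4)!/(2!) = 12.

12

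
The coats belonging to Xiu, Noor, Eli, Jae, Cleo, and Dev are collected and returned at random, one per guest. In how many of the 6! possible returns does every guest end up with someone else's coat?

This is the derangement count D_6: permutations of 6 items with no fixed point.
By inclusion–exclusion this is Σ_{j=0}^{6} (−1)^j C(6,j)·(6−j)!.
Computing: 720 − 720 + 360 − 120 + 30 − 6 + 1 = 265.

265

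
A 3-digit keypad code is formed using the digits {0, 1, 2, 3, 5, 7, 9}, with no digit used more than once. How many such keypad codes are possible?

210

Choose and order 3 of the 7 symbols: the first digit has 7 options, the next 6, then 5.
That product is 7 × 6 × 5 = 210.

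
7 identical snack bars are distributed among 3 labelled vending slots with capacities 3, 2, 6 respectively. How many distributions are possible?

11

Ignoring the caps, the number of non-negative solutions to x_1+…+x_3 = 7 is C(9,2) = 36.
Subtract solutions that violate a single cap (substitute x_i' = x_i − (cap_i+1)): x_1 ≥ 4 gives C(5,2) = 10; x_2 ≥ 3 gives C(6,2) = 15; x_3 ≥ 7 gives C(2,2) = 1. Together 26.
Add back pairs where two caps are both exceeded: 1 + 0 + 0 = 1.
By inclusion–exclusion the count is 36 − 26 + 1 = 11.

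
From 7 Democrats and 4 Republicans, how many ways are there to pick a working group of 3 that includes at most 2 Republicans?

Split by how many Republicans are chosen (0 through 2).
Sum: C(4,0)·C(7,3) + C(4,1)·C(7,2) + C(4,2)·C(7,1) = 35 + 84 + 42 = 161.

161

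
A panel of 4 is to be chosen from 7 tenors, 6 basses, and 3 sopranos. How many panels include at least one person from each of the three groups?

Total 4-person selections from all 16: C(16,4) = 1820.
Selections missing a whole group: no tenors → C(9,4) = 126; no basses → C(10,4) = 210; no sopranos → C(13,4) = 715.
Add back selections omitting two groups (i.e. drawn from a single group): C(7,4) + C(6,4) + C(3,4) = 50.
By inclusion–exclusion: 1820 − 1051 + 50 = 819.

819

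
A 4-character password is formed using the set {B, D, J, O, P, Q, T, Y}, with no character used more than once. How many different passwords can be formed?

Choose and order 4 of the 8 symbols: the first character has 8 options, the next 7, then 6, 5.
That product is 8 × 7 × 6 × 5 = 1680.

1680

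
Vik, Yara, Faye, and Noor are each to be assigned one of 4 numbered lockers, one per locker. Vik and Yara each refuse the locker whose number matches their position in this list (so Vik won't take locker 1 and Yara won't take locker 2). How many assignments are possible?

Let Aᵢ (for i ∈ {1, 2}) be the placements that put person i in their forbidden locker. Any j of these fix j positions, leaving (4−j)! ways to fill the rest, and there are C(2,j) ways to pick which j.
By inclusion–exclusion, the number of valid placements is Σ_{j=0}^{2} (−1)^j C(2,j)·(4−j)!.
Computing: 24 − 12 + 2 = 14.

14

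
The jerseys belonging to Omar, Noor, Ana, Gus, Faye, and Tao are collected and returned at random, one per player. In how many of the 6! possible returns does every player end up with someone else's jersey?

265

Let Aᵢ be the assignments in which player i gets their old jersey. We want the size of the complement of A₁∪…∪A_6.
By inclusion–exclusion this is Σ_{j=0}^{6} (−1)^j C(6,j)·(6−j)!.
Computing: 720 − 720 + 360 − 120 + 30 − 6 + 1 = 265.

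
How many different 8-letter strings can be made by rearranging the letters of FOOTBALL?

Letter multiplicities in FOOTBALL: A×1, B×1, F×1, L×2, O×2, T×1.
Dividing 8! = 40320 by 2!·2! = 4 for the repeated letters gives 10080.

10080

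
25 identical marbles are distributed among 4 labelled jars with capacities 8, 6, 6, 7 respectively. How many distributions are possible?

10

Without the upper bounds there are C(28,3) = 3276 ways to split 25 among 4 jars.
Subtract solutions that violate a single cap (substitute x_i' = x_i − (cap_i+1)): x_1 ≥ 9 gives C(19,3) = 969; x_2 ≥ 7 gives C(21,3) = 1330; x_3 ≥ 7 gives C(21,3) = 1330; x_4 ≥ 8 gives C(20,3) = 1140. Together 4769.
Add back pairs where two caps are both exceeded: 220 + 220 + 165 + 364 + 286 + 286 = 1541.
Subtract triples: 10 + 4 + 4 + 20 = 38.
By inclusion–exclusion the count is 3276 − 4769 + 1541 − 38 = 10.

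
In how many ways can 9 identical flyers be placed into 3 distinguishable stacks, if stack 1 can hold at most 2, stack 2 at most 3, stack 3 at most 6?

6

By stars and bars, unrestricted non-negative solutions to x_1+…+x_3 = 9 number C(9+2,2) = 55.
Subtract solutions that violate a single cap (substitute x_i' = x_i − (cap_i+1)): x_1 ≥ 3 gives C(8,2) = 28; x_2 ≥ 4 gives C(7,2) = 21; x_3 ≥ 7 gives C(4,2) = 6. Together 55.
Add back pairs where two caps are both exceeded: 6 + 0 + 0 = 6.
By inclusion–exclusion the count is 55 − 55 + 6 = 6.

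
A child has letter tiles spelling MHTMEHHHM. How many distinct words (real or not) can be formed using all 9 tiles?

The 9 letters of MHTMEHHHM have repeats: H appearing 4 times and M appearing 3 times.
The number of distinct arrangements is 9!/(4!·3!) = 362880/144 = 2520.

2520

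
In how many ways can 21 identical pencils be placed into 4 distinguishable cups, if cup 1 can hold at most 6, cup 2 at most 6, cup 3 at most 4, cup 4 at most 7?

10

Ignoring the caps, the number of non-negative solutions to x_1+…+x_4 = 21 is C(24,3) = 2024.
Subtract solutions that violate a single cap (substitute x_i' = x_i − (cap_i+1)): x_1 ≥ 7 gives C(17,3) = 680; x_2 ≥ 7 gives C(17,3) = 680; x_3 ≥ 5 gives C(19,3) = 969; x_4 ≥ 8 gives C(16,3) = 560. Together 2889.
Add back pairs where two caps are both exceeded: 120 + 220 + 84 + 220 + 84 + 165 = 893.
Subtract triples: 10 + 0 + 4 + 4 = 18.
By inclusion–exclusion the count is 2024 − 2889 + 893 − 18 = 10.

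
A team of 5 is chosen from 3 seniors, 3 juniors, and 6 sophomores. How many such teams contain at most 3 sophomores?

696

Split by how many sophomores are chosen (0 through 3).
Sum: C(6,0)·C(6,5) + C(6,1)·C(6,4) + C(6,2)·C(6,3) + C(6,3)·C(6,2) = 6 + 90 + 300 + 300 = 696.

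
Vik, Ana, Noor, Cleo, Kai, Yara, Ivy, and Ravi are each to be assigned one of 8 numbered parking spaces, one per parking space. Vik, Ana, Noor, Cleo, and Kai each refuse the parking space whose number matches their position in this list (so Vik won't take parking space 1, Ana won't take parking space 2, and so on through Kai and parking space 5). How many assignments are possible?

Let Aᵢ (for 1 ≤ i ≤ 5) be the placements that put person i in their forbidden parking space. Any j of these fix j positions, leaving (8−j)! ways to fill the rest, and there are C(5,j) ways to pick which j.
By inclusion–exclusion, the number of valid placements is Σ_{j=0}^{5} (−1)^j C(5,j)·(8−j)!.
Computing: 40320 − 25200 + 7200 − 1200 + 120 − 6 = 21234.

21234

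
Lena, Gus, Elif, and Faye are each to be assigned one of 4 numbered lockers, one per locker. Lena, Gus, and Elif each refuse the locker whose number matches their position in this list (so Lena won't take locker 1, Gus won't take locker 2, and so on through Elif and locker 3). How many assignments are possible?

Let Aᵢ (for i ∈ {1, 2, 3}) be the placements that put person i in their forbidden locker. Any j of these fix j positions, leaving (4−j)! ways to fill the rest, and there are C(3,j) ways to pick which j.
By inclusion–exclusion, the number of valid placements is Σ_{j=0}^{3} (−1)^j C(3,j)·(4−j)!.
Computing: 24 − 18 + 6 − 1 = 11.

11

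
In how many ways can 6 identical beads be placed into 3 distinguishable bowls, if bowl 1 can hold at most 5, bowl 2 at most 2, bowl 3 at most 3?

11

Without the upper bounds there are C(8,2) = 28 ways to split 6 among 3 bowls.
Subtract solutions that violate a single cap (substitute x_i' = x_i − (cap_i+1)): x_1 ≥ 6 gives C(2,2) = 1; x_2 ≥ 3 gives C(5,2) = 10; x_3 ≥ 4 gives C(4,2) = 6. Together 17.
No two caps can be exceeded simultaneously, so the pair terms are all 0.
By inclusion–exclusion the count is 28 − 17 + 0 = 11.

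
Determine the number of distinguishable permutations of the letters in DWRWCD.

Letter multiplicities in DWRWCD: C×1, D×2, R×1, W×2.
So there are 6! / (2!·2!) = 180 distinguishable arrangements.

180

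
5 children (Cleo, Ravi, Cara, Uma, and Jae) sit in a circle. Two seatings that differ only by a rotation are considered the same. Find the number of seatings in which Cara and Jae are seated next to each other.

Treat {Cara, Jae} as one unit (2 internal orders) and seat the resulting 4 units around the table: (3)! circular arrangements.
So 2 × (3)! = 2 × 6 = 12.

12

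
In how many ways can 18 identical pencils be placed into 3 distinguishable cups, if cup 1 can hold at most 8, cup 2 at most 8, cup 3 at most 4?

6

Without the upper bounds there are C(20,2) = 190 ways to split 18 among 3 cups.
Subtract solutions that violate a single cap (substitute x_i' = x_i − (cap_i+1)): x_1 ≥ 9 gives C(11,2) = 55; x_2 ≥ 9 gives C(11,2) = 55; x_3 ≥ 5 gives C(15,2) = 105. Together 215.
Add back pairs where two caps are both exceeded: 1 + 15 + 15 = 31.
By inclusion–exclusion the count is 190 − 215 + 31 = 6.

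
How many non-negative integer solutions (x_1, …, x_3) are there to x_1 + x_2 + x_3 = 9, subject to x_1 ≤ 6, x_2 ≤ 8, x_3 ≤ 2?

20

Ignoring the caps, the number of non-negative solutions to x_1+…+x_3 = 9 is C(11,2) = 55.
Subtract solutions that violate a single cap (substitute x_i' = x_i − (cap_i+1)): x_1 ≥ 7 gives C(4,2) = 6; x_2 ≥ 9 gives C(2,2) = 1; x_3 ≥ 3 gives C(8,2) = 28. Together 35.
No two caps can be exceeded simultaneously, so the pair terms are all 0.
By inclusion–exclusion the count is 55 − 35 + 0 = 20.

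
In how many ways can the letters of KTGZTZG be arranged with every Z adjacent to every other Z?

Treat the 2 copies of Z as a single block. The multiset to arrange is then {ZZ, G, G, K, T, T}, 6 items in all.
That gives (6)!/(2!·2!) = 180 arrangements.

180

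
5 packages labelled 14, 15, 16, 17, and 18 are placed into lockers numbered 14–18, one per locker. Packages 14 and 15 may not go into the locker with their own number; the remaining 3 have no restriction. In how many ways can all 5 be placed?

78

Let Aᵢ (for i ∈ {14, 15}) be the placements that put package i in its forbidden locker. Any j of these fix j positions, leaving (5−j)! ways to fill the rest, and there are C(2,j) ways to pick which j.
By inclusion–exclusion, the number of valid placements is Σ_{j=0}^{2} (−1)^j C(2,j)·(5−j)!.
Computing: 120 − 48 + 6 = 78.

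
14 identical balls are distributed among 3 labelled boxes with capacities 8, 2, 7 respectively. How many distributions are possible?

Ignoring the caps, the number of non-negative solutions to x_1+…+x_3 = 14 is C(16,2) = 120.
Subtract solutions that violate a single cap (substitute x_i' = x_i − (cap_i+1)): x_1 ≥ 9 gives C(7,2) = 21; x_2 ≥ 3 gives C(13,2) = 78; x_3 ≥ 8 gives C(8,2) = 28. Together 127.
Add back pairs where two caps are both exceeded: 6 + 0 + 10 = 16.
By inclusion–exclusion the count is 120 − 127 + 16 = 9.

9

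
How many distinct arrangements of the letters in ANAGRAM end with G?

With the last slot taken by G, it remains to arrange the other 6 letters (ANARAM).
Those 6 letters have A appearing 3 times, giving (6)!/(3!) = 120.

120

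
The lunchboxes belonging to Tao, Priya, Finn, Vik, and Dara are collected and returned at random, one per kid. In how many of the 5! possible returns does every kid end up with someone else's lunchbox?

This is the derangement count D_5: permutations of 5 items with no fixed point.
By inclusion–exclusion this is Σ_{j=0}^{5} (−1)^j C(5,j)·(5−j)!.
Computing: 120 − 120 + 60 − 20 + 5 − 1 = 44.

44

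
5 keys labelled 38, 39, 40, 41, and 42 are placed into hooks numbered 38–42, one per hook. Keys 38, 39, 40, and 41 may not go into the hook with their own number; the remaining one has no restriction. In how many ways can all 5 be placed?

Let Aᵢ (for 38 ≤ i ≤ 41) be the placements that put key i in its forbidden hook. Any j of these fix j positions, leaving (5−j)! ways to fill the rest, and there are C(4,j) ways to pick which j.
By inclusion–exclusion, the number of valid placements is Σ_{j=0}^{4} (−1)^j C(4,j)·(5−j)!.
Computing: 120 − 96 + 36 − 8 + 1 = 53.

53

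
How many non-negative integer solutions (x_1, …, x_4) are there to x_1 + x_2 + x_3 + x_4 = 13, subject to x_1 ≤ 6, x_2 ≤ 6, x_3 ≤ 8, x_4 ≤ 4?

200

Ignoring the caps, the number of non-negative solutions to x_1+…+x_4 = 13 is C(16,3) = 560.
Subtract solutions that violate a single cap (substitute x_i' = x_i − (cap_i+1)): x_1 ≥ 7 gives C(9,3) = 84; x_2 ≥ 7 gives C(9,3) = 84; x_3 ≥ 9 gives C(7,3) = 35; x_4 ≥ 5 gives C(11,3) = 165. Together 368.
Add back pairs where two caps are both exceeded: 0 + 0 + 4 + 0 + 4 + 0 = 8.
By inclusion–exclusion the count is 560 − 368 + 8 = 200.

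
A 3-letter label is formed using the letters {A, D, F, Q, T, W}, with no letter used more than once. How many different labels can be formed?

Choose and order 3 of the 6 symbols: the first letter has 6 options, the next 5, then 4.
That product is 6 × 5 × 4 = 120.

120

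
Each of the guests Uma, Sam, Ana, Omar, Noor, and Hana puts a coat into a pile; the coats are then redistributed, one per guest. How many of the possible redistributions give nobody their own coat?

Count assignments avoiding every fixed point. For any j of the 6 guests fixed to their own coat, the other 6−j can be arranged in (6−j)! ways.
By inclusion–exclusion this is Σ_{j=0}^{6} (−1)^j C(6,j)·(6−j)!.
Computing: 720 − 720 + 360 − 120 + 30 − 6 + 1 = 265.

265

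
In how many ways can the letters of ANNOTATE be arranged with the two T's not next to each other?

Total arrangements of ANNOTATE: 8!/(2!·2!·2!) = 5040.
Arrangements with the T's together: treat TT as one letter, giving (7)!/(2!·2!) = 1260.
Hence 5040 − 1260 = 3780.

3780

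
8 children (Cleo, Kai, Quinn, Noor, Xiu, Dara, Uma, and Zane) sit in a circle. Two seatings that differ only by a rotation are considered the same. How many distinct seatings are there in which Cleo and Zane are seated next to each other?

1440

Treat {Cleo, Zane} as one unit (2 internal orders) and seat the resulting 7 units around the table: (6)! circular arrangements.
So 2 × (6)! = 2 × 720 = 1440.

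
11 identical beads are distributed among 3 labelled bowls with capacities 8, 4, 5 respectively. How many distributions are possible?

Ignoring the caps, the number of non-negative solutions to x_1+…+x_3 = 11 is C(13,2) = 78.
Subtract solutions that violate a single cap (substitute x_i' = x_i − (cap_i+1)): x_1 ≥ 9 gives C(4,2) = 6; x_2 ≥ 5 gives C(8,2) = 28; x_3 ≥ 6 gives C(7,2) = 21. Together 55.
Add back pairs where two caps are both exceeded: 0 + 0 + 1 = 1.
By inclusion–exclusion the count is 78 − 55 + 1 = 24.

24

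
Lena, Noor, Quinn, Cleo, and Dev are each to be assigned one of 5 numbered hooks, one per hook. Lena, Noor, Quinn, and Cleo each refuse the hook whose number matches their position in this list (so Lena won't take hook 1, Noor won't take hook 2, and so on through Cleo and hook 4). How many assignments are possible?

53

Let Aᵢ (for 1 ≤ i ≤ 4) be the placements that put person i in their forbidden hook. Any j of these fix j positions, leaving (5−j)! ways to fill the rest, and there are C(4,j) ways to pick which j.
By inclusion–exclusion, the number of valid placements is Σ_{j=0}^{4} (−1)^j C(4,j)·(5−j)!.
Computing: 120 − 96 + 36 − 8 + 1 = 53.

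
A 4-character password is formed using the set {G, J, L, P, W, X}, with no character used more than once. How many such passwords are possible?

This is a permutation of 4 out of 6: P(6,4) = 6!/2!.
That product is 6 × 5 × 4 × 3 = 360.

360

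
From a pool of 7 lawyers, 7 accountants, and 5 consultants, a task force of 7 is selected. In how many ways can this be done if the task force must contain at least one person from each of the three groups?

45374

Total 7-person selections from all 19: C(19,7) = 50388.
Selections missing a whole group: no lawyers → C(12,7) = 792; no accountants → C(12,7) = 792; no consultants → C(14,7) = 3432.
Add back selections omitting two groups (i.e. drawn from a single group): C(7,7) + C(7,7) + C(5,7) = 2.
By inclusion–exclusion: 50388 − 5016 + 2 = 45374.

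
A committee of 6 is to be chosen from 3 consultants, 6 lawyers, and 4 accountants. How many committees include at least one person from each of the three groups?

Total 6-person selections from all 13: C(13,6) = 1716.
Subtract selections that omit an entire group: no consultants → C(10,6) = 210; no lawyers → C(7,6) = 7; no accountants → C(9,6) = 84.
Add back selections omitting two groups (i.e. drawn from a single group): C(3,6) + C(6,6) + C(4,6) = 1.
By inclusion–exclusion: 1716 − 301 + 1 = 1416.

1416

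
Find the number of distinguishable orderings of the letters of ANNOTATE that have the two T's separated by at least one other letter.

3780

There are 8!/(2!·2!·2!) = 5040 arrangements of ANNOTATE in total.
Arrangements with the T's together: treat TT as one letter, giving (7)!/(2!·2!) = 1260.
Subtracting, 5040 − 1260 = 3780 arrangements keep the T's apart.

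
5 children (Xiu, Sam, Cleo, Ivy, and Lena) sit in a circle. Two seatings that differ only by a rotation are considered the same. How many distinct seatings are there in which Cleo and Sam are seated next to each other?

Treat {Cleo, Sam} as one unit (2 internal orders) and seat the resulting 4 units around the table: (3)! circular arrangements.
So 2 × (3)! = 2 × 6 = 12.

12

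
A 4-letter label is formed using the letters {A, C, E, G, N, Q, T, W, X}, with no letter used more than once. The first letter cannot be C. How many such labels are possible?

2688

The first letter has 9−1 = 8 choices (anything except C).
The remaining 3 letters are filled from the other 8 symbols without repetition: 8 × 7 × 6 = 336.
Total: 8 × 336 = 2688.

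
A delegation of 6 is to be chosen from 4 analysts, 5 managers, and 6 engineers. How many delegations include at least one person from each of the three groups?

Unrestricted: C(15,6) = 5005 ways to pick any 6 of the 15.
Subtract selections that omit an entire group: no analysts → C(11,6) = 462; no managers → C(10,6) = 210; no engineers → C(9,6) = 84.
Add back selections omitting two groups (i.e. drawn from a single group): C(4,6) + C(5,6) + C(6,6) = 1.
By inclusion–exclusion: 5005 − 756 + 1 = 4250.

4250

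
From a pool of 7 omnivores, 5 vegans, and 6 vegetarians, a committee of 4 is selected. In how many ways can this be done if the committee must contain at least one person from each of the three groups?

1575

Unrestricted: C(18,4) = 3060 ways to pick any 4 of the 18.
Selections missing a whole group: no omnivores → C(11,4) = 330; no vegans → C(13,4) = 715; no vegetarians → C(12,4) = 495.
Add back selections omitting two groups (i.e. drawn from a single group): C(7,4) + C(5,4) + C(6,4) = 55.
By inclusion–exclusion: 3060 − 1540 + 55 = 1575.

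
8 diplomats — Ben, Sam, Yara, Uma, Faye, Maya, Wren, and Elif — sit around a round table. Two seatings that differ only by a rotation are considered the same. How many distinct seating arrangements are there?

5040

Fix one person's seat to break rotational symmetry; the remaining 7 people can be arranged in (7)! = 5040 ways.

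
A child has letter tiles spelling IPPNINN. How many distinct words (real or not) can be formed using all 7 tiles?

The 7 letters of IPPNINN have repeats: I appearing twice, N appearing 3 times, and P appearing twice.
Dividing 7! = 5040 by 3!·2!·2! = 24 for the repeated letters gives 210.

210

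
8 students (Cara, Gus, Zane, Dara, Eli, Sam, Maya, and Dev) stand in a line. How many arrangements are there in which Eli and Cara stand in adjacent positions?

Treat {Eli, Cara} as a single unit. There are 7 units to order, and the pair itself can be ordered 2 ways.
That gives 2 × 7! = 2 × 5040 = 10080.

10080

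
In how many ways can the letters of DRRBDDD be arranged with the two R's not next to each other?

75

Total arrangements of DRRBDDD: 7!/(4!·2!) = 105.
Arrangements with the R's together: treat RR as one letter, giving (6)!/(4!) = 30.
Subtracting, 105 − 30 = 75 arrangements keep the R's apart.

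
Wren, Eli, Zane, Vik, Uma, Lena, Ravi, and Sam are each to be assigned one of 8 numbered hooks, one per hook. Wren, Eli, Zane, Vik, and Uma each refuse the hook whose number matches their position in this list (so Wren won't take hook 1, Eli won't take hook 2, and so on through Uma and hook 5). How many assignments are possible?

21234

Let Aᵢ (for 1 ≤ i ≤ 5) be the placements that put person i in their forbidden hook. Any j of these fix j positions, leaving (8−j)! ways to fill the rest, and there are C(5,j) ways to pick which j.
By inclusion–exclusion, the number of valid placements is Σ_{j=0}^{5} (−1)^j C(5,j)·(8−j)!.
Computing: 40320 − 25200 + 7200 − 1200 + 120 − 6 = 21234.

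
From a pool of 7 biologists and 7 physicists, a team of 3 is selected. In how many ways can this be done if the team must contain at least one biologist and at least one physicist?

Unrestricted: C(14,3) = 364 ways to pick any 3 of the 14.
Subtract selections that omit an entire group: no biologists → C(7,3) = 35; no physicists → C(7,3) = 35.
Both groups omitted at once is impossible, so 364 − 70 = 294.

294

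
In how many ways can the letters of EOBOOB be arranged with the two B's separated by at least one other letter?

There are 6!/(3!·2!) = 60 arrangements of EOBOOB in total.
Arrangements with the B's together: treat BB as one letter, giving (5)!/(3!) = 20.
Subtracting, 60 − 20 = 40 arrangements keep the B's apart.

40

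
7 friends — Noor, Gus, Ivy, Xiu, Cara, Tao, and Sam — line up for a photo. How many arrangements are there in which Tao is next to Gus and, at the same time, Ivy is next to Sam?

Treat {Tao,Gus} as one block (2 orders) and {Ivy,Sam} as another (2 orders).
That leaves 5 units to arrange: 2 × 2 × 5! = 4 × 120 = 480.

480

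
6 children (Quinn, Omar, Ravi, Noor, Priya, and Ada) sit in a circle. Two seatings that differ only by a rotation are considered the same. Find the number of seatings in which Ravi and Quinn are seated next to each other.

Glue Ravi and Quinn into a block (2 internal orders). Seating 5 units around a circle gives (4)! arrangements.
So 2 × (4)! = 2 × 24 = 48.

48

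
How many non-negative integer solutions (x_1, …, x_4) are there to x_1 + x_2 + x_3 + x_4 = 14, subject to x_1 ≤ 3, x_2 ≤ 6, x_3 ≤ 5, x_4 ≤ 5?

By stars and bars, unrestricted non-negative solutions to x_1+…+x_4 = 14 number C(14+3,3) = 680.
Subtract solutions that violate a single cap (substitute x_i' = x_i − (cap_i+1)): x_1 ≥ 4 gives C(13,3) = 286; x_2 ≥ 7 gives C(10,3) = 120; x_3 ≥ 6 gives C(11,3) = 165; x_4 ≥ 6 gives C(11,3) = 165. Together 736.
Add back pairs where two caps are both exceeded: 20 + 35 + 35 + 4 + 4 + 10 = 108.
By inclusion–exclusion the count is 680 − 736 + 108 = 52.

52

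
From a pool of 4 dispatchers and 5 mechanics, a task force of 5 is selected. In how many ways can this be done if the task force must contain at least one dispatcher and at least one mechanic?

125

Unrestricted: C(9,5) = 126 ways to pick any 5 of the 9.
Selections missing a whole group: no dispatchers → C(5,5) = 1; no mechanics → C(4,5) = 0.
Both groups omitted at once is impossible, so 126 − 1 = 125.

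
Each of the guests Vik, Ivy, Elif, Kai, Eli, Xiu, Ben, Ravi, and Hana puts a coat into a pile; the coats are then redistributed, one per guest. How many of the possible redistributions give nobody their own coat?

Let Aᵢ be the assignments in which guest i gets their own coat. We want the size of the complement of A₁∪…∪A_9.
By inclusion–exclusion this is Σ_{j=0}^{9} (−1)^j C(9,j)·(9−j)!.
Computing: 362880 − 362880 + 181440 − 60480 + 15120 − 3024 + 504 − 72 + 9 − 1 = 133496.

133496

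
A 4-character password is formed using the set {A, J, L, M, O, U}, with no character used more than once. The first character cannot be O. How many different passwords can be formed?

300

The first character has 6−1 = 5 choices (anything except O).
The remaining 3 characters are filled from the other 5 symbols without repetition: 5 × 4 × 3 = 60.
Total: 5 × 60 = 300.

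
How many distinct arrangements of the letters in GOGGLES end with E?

With the last slot taken by E, it remains to arrange the other 6 letters (GOGGLS).
Those 6 letters have G appearing 3 times, giving (6)!/(3!) = 120.

120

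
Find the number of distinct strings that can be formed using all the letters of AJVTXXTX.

Letter multiplicities in AJVTXXTX: A×1, J×1, T×2, V×1, X×3.
The number of distinct arrangements is 8!/(3!·2!) = 40320/12 = 3360.

3360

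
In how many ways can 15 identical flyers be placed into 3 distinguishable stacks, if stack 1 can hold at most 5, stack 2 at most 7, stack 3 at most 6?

Without the upper bounds there are C(17,2) = 136 ways to split 15 among 3 stacks.
Subtract solutions that violate a single cap (substitute x_i' = x_i − (cap_i+1)): x_1 ≥ 6 gives C(11,2) = 55; x_2 ≥ 8 gives C(9,2) = 36; x_3 ≥ 7 gives C(10,2) = 45. Together 136.
Add back pairs where two caps are both exceeded: 3 + 6 + 1 = 10.
By inclusion–exclusion the count is 136 − 136 + 10 = 10.

10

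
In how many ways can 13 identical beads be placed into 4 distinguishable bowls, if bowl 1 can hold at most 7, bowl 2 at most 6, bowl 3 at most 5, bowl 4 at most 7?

Ignoring the caps, the number of non-negative solutions to x_1+…+x_4 = 13 is C(16,3) = 560.
Subtract solutions that violate a single cap (substitute x_i' = x_i − (cap_i+1)): x_1 ≥ 8 gives C(8,3) = 56; x_2 ≥ 7 gives C(9,3) = 84; x_3 ≥ 6 gives C(10,3) = 120; x_4 ≥ 8 gives C(8,3) = 56. Together 316.
Add back pairs where two caps are both exceeded: 0 + 0 + 0 + 1 + 0 + 0 = 1.
By inclusion–exclusion the count is 560 − 316 + 1 = 245.

245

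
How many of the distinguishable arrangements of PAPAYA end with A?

30

Fix A in the last position and arrange the remaining 5 letters.
Those 5 letters have A appearing twice and P appearing twice, giving (5)!/(2!·2!) = 30.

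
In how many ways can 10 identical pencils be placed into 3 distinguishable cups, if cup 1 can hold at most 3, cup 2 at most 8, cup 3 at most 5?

Ignoring the caps, the number of non-negative solutions to x_1+…+x_3 = 10 is C(12,2) = 66.
Subtract solutions that violate a single cap (substitute x_i' = x_i − (cap_i+1)): x_1 ≥ 4 gives C(8,2) = 28; x_2 ≥ 9 gives C(3,2) = 3; x_3 ≥ 6 gives C(6,2) = 15. Together 46.
Add back pairs where two caps are both exceeded: 0 + 1 + 0 = 1.
By inclusion–exclusion the count is 66 − 46 + 1 = 21.

21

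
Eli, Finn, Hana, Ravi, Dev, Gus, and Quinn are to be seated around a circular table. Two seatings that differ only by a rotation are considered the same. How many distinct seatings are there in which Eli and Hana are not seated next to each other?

Without the restriction there are (6)! = 720 seatings.
Seatings with Eli beside Hana: treat them as a block with 2 internal orders, giving 2 × (5)! = 240.
Subtracting, 720 − 240 = 480.

480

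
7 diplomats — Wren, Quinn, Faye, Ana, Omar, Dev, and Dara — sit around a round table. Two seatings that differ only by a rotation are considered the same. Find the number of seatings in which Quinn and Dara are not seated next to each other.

480

Without the restriction there are (6)! = 720 seatings.
Those with Quinn next to Dara: fuse the pair into one unit and seat 6 units around a circle — 2·(5)! = 240.
Subtracting, 720 − 240 = 480.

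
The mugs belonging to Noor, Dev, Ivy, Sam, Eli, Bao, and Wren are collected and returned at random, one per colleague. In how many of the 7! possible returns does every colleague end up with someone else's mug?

1854

Count assignments avoiding every fixed point. For any j of the 7 colleagues fixed to their own mug, the other 7−j can be arranged in (7−j)! ways.
By inclusion–exclusion this is Σ_{j=0}^{7} (−1)^j C(7,j)·(7−j)!.
Computing: 5040 − 5040 + 2520 − 840 + 210 − 42 + 7 − 1 = 1854.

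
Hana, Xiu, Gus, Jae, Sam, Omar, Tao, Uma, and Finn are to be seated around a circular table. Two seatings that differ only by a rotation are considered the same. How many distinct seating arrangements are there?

Fix one person's seat to break rotational symmetry; the remaining 8 people can be arranged in (8)! = 40320 ways.

40320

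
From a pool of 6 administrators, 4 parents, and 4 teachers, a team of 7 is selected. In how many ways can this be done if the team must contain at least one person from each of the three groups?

3184

Unrestricted: C(14,7) = 3432 ways to pick any 7 of the 14.
Subtract selections that omit an entire group: no administrators → C(8,7) = 8; no parents → C(10,7) = 120; no teachers → C(10,7) = 120.
Add back selections omitting two groups (i.e. drawn from a single group): C(6,7) + C(4,7) + C(4,7) = 0.
By inclusion–exclusion: 3432 − 248 + 0 = 3184.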